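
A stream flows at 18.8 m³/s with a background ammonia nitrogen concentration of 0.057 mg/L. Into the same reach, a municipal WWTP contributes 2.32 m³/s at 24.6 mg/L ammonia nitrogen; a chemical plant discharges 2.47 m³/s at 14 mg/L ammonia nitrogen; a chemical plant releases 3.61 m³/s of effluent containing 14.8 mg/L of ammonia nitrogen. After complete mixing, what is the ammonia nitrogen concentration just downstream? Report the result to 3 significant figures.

Mixed concentration C = ΣQC/ΣQ = (18.80·0.05700 + 2.320·24.60 + 2.470·14.00 + 3.610·14.80) / 27.20 = 146.2/27.20 = 5.373 mg/L.

5.37 mg/L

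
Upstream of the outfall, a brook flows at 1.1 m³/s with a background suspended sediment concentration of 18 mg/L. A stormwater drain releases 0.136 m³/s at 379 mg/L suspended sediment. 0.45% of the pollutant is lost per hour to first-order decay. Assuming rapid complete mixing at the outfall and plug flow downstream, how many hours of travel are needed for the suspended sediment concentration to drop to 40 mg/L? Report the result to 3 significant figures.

81.3 h

Conservation of mass: C = (1.100·18.00 + 0.1360·379.0) / 1.236 = 71.34/1.236 = 57.72 mg/L.
0.45%/h lost → k = −ln(1 − 0.0045) = 0.004510 h⁻¹.
57.72·exp(−k·t) = 40 → t = ln(57.72/40)/k = 292700 s = 81.32 h.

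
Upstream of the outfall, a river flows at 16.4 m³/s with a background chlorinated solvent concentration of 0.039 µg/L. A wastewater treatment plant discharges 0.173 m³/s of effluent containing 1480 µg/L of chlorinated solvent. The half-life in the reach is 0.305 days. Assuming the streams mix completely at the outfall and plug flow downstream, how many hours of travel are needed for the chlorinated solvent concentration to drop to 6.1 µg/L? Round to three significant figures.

9.84 h

After mixing, C = (16.40·0.03900 + 0.1730·1480) / 16.57 = 256.7/16.57 = 15.49 µg/L.
Half-life 0.305 d → k = ln 2 / 0.305 = 2.273 d⁻¹.
15.49·exp(−k·t) = 6.1 → t = ln(15.49/6.1)/k = 35420 s = 9.840 h.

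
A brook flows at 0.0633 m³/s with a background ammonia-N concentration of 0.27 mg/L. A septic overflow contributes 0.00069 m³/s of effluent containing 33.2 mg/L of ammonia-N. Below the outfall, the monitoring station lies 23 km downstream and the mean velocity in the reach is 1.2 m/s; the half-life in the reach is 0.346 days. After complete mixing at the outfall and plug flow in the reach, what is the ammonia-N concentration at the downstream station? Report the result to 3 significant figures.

0.401 mg/L

Flow-weighted average: C = (0.06330·0.2700 + 0.0006900·33.20) / 0.06399 = 0.04000/0.06399 = 0.6251 mg/L.
Travel time t = 23·1000 / 1.2 = 19170 s = 5.324 h.
Half-life 0.346 d → k = ln 2 / 0.346 = 2.003 d⁻¹.
First-order decay: C = 0.6251·exp(−k·t) = 0.6251·0.6412 = 0.4008 mg/L.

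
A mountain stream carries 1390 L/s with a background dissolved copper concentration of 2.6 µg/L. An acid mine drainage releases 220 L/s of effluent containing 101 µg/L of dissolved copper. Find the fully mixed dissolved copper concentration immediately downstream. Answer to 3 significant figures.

After mixing, C = (1390·2.600 + 220.0·101.0) / 1610 = 25830/1610 = 16.05 µg/L.

16.0 µg/L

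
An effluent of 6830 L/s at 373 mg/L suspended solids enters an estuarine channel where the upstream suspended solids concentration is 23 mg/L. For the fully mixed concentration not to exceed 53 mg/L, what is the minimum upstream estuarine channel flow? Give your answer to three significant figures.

72900 L/s

Set C_mix = 53: (Q·23.00 + 6830·373.0) / (Q + 6830) = 53
→ Q = 6830·(373.0 − 53)/(53 − 23.00) = 72850 L/s.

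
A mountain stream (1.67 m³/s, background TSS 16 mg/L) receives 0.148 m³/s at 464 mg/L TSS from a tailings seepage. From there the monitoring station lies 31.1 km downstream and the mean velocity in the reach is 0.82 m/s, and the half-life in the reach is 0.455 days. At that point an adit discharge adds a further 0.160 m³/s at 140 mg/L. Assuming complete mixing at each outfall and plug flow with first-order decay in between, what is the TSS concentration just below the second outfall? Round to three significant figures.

Mass balance: C = (1.670·16.00 + 0.1480·464.0) / 1.818 = 95.39/1.818 = 52.47 mg/L; combined flow 1.818 m³/s.
Travel time t = 31.1·1000 / 0.82 = 37930 s = 10.54 h.
Half-life 0.455 d → k = ln 2 / 0.455 = 1.523 d⁻¹.
After decay, C = 52.47 × e^(−kt) = 52.47 × 0.5124 = 26.88 mg/L.
Second outfall: C = (1.818·26.88 + 0.1600·140.0)/1.978 = 36.03 mg/L.

36.0 mg/L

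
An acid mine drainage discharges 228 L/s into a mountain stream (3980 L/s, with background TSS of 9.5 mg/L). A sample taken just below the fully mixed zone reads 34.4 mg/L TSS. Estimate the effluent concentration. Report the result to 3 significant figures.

Mass balance: 3980·9.500 + 228.0·Cₑ = 4208·34.40
→ Cₑ = (4208·34.40 − 3980·9.500) / 228.0 = 469.1 mg/L.

469 mg/L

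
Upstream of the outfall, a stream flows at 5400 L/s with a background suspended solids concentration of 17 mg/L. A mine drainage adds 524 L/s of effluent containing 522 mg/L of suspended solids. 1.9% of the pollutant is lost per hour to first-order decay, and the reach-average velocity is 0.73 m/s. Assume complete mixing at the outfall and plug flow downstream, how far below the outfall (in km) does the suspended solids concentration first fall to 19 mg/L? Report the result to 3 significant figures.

Flow-weighted average: C = (5400·17.00 + 524.0·522.0) / 5924 = 365300/5924 = 61.67 mg/L.
1.9%/h lost → k = −ln(1 − 0.019) = 0.01918 h⁻¹.
Set 61.67·exp(−k·t) = 19 → t = ln(61.67/19)/k = 220900 s = 61.37 h.
Distance = v·t = 0.73·220900 = 161300 m = 161.3 km.

161 km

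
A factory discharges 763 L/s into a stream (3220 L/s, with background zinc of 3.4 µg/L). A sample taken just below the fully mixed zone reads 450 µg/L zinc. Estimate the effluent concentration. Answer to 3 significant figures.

2330 µg/L

Mass balance: 3220·3.400 + 763.0·Cₑ = 3983·450.0
→ Cₑ = (3983·450.0 − 3220·3.400) / 763.0 = 2335 µg/L.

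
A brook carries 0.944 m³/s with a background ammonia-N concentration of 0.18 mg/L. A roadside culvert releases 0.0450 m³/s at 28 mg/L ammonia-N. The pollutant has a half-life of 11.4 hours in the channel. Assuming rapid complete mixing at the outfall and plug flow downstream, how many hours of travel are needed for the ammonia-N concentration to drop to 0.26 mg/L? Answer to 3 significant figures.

Mixed concentration C = ΣQC/ΣQ = (0.9440·0.1800 + 0.04500·28.00) / 0.9890 = 1.430/0.9890 = 1.446 mg/L.
Half-life 11.4 h → k = ln 2 / 11.4 = 0.06080 h⁻¹ = 1.459 d⁻¹.
1.446·exp(−k·t) = 0.26 → t = ln(1.446/0.26)/k = 101600 s = 28.22 h.

28.2 h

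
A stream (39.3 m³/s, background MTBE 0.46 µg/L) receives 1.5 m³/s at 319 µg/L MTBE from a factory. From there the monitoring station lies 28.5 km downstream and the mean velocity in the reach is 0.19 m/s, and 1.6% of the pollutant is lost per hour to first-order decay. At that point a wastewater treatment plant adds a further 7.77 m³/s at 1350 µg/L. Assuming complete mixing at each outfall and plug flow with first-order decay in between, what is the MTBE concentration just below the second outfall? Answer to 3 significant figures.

221 µg/L

Flow-weighted average: C = (39.30·0.4600 + 1.500·319.0) / 40.80 = 496.6/40.80 = 12.17 µg/L; combined flow 40.80 m³/s.
Travel time t = 28.5·1000 / 0.19 = 150000 s = 41.67 h.
1.6%/h lost → k = −ln(1 − 0.016) = 0.01613 h⁻¹.
Applying C = C₀e^(−kt): 12.17 × 0.5107 = 6.215 µg/L.
Second outfall: C = (40.80·6.215 + 7.770·1350)/48.57 = 221.2 µg/L.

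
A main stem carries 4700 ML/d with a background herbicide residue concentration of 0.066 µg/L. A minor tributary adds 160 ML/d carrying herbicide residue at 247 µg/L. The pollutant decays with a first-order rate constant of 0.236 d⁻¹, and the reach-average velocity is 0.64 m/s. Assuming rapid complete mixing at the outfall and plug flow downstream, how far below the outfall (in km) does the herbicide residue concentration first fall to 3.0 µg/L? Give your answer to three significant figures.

Flow-weighted average: C = (4700·0.06600 + 160.0·247.0) / 4860 = 39830/4860 = 8.196 µg/L.
Set 8.196·exp(−k·t) = 3.0 → t = ln(8.196/3.0)/k = 367900 s = 102.2 h.
Distance = v·t = 0.64·367900 = 235500 m = 235.5 km.

235 km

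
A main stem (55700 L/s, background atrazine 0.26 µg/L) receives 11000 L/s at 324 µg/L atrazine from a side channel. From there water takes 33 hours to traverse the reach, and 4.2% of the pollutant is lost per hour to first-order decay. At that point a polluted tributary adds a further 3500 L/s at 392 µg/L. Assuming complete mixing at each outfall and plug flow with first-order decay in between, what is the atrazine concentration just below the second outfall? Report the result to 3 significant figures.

31.9 µg/L

Mass balance: C = (55700·0.2600 + 11000·324.0) / 66700 = 3578000/66700 = 53.65 µg/L; combined flow 66700 L/s.
4.2%/h lost → k = −ln(1 − 0.042) = 0.04291 h⁻¹.
First-order decay: C = 53.65·exp(−k·t) = 53.65·0.2427 = 13.02 µg/L.
At the second outfall, C = (66700·13.02 + 3500·392.0) / (66700 + 3500) = 31.92 µg/L.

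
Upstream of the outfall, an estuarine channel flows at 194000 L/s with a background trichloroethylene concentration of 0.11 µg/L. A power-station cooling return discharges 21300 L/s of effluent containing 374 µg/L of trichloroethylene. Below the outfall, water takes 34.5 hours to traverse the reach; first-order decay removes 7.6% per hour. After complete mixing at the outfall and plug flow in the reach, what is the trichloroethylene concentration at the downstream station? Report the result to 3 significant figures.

2.43 µg/L

Mass balance: C = (194000·0.1100 + 21300·374.0) / 215300 = 7988000/215300 = 37.10 µg/L.
7.6%/h lost → k = −ln(1 − 0.076) = 0.07904 h⁻¹.
Decay over the reach: 37.10·exp(−kt) = 37.10·0.06542 = 2.427 µg/L.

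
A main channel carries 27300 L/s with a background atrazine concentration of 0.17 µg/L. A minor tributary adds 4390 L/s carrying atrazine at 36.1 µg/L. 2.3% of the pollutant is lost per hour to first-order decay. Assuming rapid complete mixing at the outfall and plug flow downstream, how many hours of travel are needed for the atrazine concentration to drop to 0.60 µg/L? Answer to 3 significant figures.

92.4 h

Flow-weighted average: C = (27300·0.1700 + 4390·36.10) / 31690 = 163100/31690 = 5.147 µg/L.
2.3%/h lost → k = −ln(1 − 0.023) = 0.02327 h⁻¹.
5.147·exp(−k·t) = 0.60 → t = ln(5.147/0.60)/k = 332500 s = 92.37 h.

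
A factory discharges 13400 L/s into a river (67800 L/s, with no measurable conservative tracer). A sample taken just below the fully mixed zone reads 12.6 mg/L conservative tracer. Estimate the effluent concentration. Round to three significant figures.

76.4 mg/L

Mass balance: 67800·0 + 13400·Cₑ = 81200·12.60
→ Cₑ = (81200·12.60 − 67800·0) / 13400 = 76.35 mg/L.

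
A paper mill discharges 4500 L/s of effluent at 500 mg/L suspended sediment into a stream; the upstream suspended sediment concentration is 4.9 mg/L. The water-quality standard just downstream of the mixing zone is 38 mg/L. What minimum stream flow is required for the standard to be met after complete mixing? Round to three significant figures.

62800 L/s

Set C_mix = 38: (Q·4.900 + 4500·500.0) / (Q + 4500) = 38
→ Q = 4500·(500.0 − 38)/(38 − 4.900) = 62810 L/s.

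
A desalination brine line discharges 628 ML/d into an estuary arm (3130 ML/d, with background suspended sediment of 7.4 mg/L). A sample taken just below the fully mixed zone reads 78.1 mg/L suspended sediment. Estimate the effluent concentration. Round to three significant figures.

Mass balance: 3130·7.400 + 628.0·Cₑ = 3758·78.10
→ Cₑ = (3758·78.10 − 3130·7.400) / 628.0 = 430.5 mg/L.

430 mg/L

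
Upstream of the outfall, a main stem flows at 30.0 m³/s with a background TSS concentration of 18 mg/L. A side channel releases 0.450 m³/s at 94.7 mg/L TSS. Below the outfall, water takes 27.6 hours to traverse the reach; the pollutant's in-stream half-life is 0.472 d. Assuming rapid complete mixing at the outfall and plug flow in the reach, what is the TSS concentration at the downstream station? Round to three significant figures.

3.53 mg/L

Mass balance: C = (30.00·18.00 + 0.4500·94.70) / 30.45 = 582.6/30.45 = 19.13 mg/L.
Half-life 0.472 d → k = ln 2 / 0.472 = 1.469 d⁻¹.
Applying C = C₀e^(−kt): 19.13 × 0.1847 = 3.535 mg/L.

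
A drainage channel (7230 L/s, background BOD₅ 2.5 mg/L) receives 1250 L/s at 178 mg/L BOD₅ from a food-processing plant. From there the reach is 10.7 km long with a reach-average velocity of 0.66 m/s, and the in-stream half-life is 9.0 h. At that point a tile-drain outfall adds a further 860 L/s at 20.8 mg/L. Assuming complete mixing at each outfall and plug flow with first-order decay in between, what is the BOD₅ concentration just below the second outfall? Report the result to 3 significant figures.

20.1 mg/L

Flow-weighted average: C = (7230·2.500 + 1250·178.0) / 8480 = 240600/8480 = 28.37 mg/L; combined flow 8480 L/s.
Travel time t = 10.7·1000 / 0.66 = 16210 s = 4.503 h.
Half-life 9.0 h → k = ln 2 / 9.0 = 0.07702 h⁻¹ = 1.848 d⁻¹.
First-order decay: C = 28.37·exp(−k·t) = 28.37·0.7069 = 20.06 mg/L.
At the second outfall, C = (8480·20.06 + 860.0·20.80) / (8480 + 860.0) = 20.12 mg/L.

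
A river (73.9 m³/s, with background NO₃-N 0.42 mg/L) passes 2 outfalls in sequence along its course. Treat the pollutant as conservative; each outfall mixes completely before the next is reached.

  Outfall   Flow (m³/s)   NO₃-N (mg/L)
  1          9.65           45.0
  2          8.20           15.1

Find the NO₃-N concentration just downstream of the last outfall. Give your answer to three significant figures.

Below outfall 1: Q → 83.55 m³/s, C = (73.90·0.4200 + 9.650·45.00)/83.55 = 5.569 mg/L.
Below outfall 2: Q → 91.75 m³/s, C = (83.55·5.569 + 8.200·15.10)/91.75 = 6.421 mg/L.

6.42 mg/L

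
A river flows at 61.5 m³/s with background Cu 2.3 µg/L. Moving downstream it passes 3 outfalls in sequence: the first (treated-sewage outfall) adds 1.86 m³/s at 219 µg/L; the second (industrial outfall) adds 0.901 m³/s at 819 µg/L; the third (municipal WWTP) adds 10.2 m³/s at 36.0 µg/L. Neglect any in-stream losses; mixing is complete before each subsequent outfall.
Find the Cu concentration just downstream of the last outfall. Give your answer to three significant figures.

After outfall 1: Q = 61.50 + 1.860 = 63.36 m³/s; C = (61.50·2.300 + 1.860·219.0)/63.36 = 8.661 µg/L.
After outfall 2: Q = 63.36 + 0.9010 = 64.26 m³/s; C = (63.36·8.661 + 0.9010·819.0)/64.26 = 20.02 µg/L.
After outfall 3: Q = 64.26 + 10.20 = 74.46 m³/s; C = (64.26·20.02 + 10.20·36.00)/74.46 = 22.21 µg/L.

22.2 µg/L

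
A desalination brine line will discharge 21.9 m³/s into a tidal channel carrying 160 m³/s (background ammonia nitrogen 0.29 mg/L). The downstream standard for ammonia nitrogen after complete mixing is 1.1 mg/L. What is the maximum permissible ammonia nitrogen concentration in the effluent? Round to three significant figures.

7.02 mg/L

At the limit, (Qr·Cr + Qe·Cₑ)/(Qr + Qe) = 1.1:
Cₑ = (181.9·1.1 − 160.0·0.2900) / 21.90 = 7.018 mg/L.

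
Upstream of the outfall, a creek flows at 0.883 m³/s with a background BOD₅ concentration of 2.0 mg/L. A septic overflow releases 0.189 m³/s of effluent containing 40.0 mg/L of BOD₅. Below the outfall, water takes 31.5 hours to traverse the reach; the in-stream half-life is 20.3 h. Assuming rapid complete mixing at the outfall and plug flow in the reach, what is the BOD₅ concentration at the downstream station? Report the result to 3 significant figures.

Flow-weighted average: C = (0.8830·2.000 + 0.1890·40.00) / 1.072 = 9.326/1.072 = 8.700 mg/L.
Half-life 20.3 h → k = ln 2 / 20.3 = 0.03415 h⁻¹ = 0.8195 d⁻¹.
Applying C = C₀e^(−kt): 8.700 × 0.3411 = 2.967 mg/L.

2.97 mg/L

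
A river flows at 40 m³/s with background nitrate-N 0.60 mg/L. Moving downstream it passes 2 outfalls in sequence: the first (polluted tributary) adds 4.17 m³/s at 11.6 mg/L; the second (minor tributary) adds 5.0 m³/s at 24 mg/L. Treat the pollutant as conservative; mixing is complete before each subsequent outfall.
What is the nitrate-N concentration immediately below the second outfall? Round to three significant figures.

After outfall 1: Q = 40.00 + 4.170 = 44.17 m³/s; C = (40.00·0.6000 + 4.170·11.60)/44.17 = 1.638 mg/L.
After outfall 2: Q = 44.17 + 5.000 = 49.17 m³/s; C = (44.17·1.638 + 5.000·24.00)/49.17 = 3.912 mg/L.

3.91 mg/L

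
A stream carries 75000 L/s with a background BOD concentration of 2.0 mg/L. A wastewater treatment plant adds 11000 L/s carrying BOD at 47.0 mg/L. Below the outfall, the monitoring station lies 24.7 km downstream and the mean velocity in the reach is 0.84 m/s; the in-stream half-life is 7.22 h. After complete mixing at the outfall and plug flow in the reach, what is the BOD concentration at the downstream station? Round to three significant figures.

3.54 mg/L

After mixing, C = (75000·2.000 + 11000·47.00) / 86000 = 667000/86000 = 7.756 mg/L.
Travel time t = 24.7·1000 / 0.84 = 29400 s = 8.168 h.
Half-life 7.22 h → k = ln 2 / 7.22 = 0.09600 h⁻¹ = 2.304 d⁻¹.
Applying C = C₀e^(−kt): 7.756 × 0.4565 = 3.541 mg/L.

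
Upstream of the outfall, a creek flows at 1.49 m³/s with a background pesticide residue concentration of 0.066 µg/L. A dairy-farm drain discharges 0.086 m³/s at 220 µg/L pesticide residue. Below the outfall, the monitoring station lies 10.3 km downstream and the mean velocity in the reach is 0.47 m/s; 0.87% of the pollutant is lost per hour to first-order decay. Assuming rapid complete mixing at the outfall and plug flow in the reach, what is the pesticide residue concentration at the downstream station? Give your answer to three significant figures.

11.4 µg/L

Conservation of mass: C = (1.490·0.06600 + 0.08600·220.0) / 1.576 = 19.02/1.576 = 12.07 µg/L.
Travel time t = 10.3·1000 / 0.47 = 21910 s = 6.087 h.
0.87%/h lost → k = −ln(1 − 0.0087) = 0.008738 h⁻¹.
After decay, C = 12.07 × e^(−kt) = 12.07 × 0.9482 = 11.44 µg/L.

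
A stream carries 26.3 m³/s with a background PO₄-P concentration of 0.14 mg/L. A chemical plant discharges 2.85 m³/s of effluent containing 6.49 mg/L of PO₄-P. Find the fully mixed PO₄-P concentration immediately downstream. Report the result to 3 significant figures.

0.761 mg/L

Flow-weighted average: C = (26.30·0.1400 + 2.850·6.490) / 29.15 = 22.18/29.15 = 0.7608 mg/L.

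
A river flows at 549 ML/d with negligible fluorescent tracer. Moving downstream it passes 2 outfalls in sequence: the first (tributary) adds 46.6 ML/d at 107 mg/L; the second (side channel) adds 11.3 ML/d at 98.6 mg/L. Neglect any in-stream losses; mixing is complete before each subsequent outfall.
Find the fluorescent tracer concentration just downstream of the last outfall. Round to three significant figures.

Outfall 1: combined Q = 595.6 ML/d; C = (549.0·0 + 46.60·107.0)/595.6 = 8.372 mg/L.
Outfall 2: combined Q = 606.9 ML/d; C = (595.6·8.372 + 11.30·98.60)/606.9 = 10.05 mg/L.

10.1 mg/L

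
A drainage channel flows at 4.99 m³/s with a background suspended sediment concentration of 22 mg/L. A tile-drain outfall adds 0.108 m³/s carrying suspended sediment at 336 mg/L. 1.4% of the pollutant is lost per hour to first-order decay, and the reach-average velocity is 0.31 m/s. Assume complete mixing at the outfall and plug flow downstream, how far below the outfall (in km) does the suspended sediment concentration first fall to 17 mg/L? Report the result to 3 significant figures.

Mixed concentration C = ΣQC/ΣQ = (4.990·22.00 + 0.1080·336.0) / 5.098 = 146.1/5.098 = 28.65 mg/L.
1.4%/h lost → k = −ln(1 − 0.014) = 0.01410 h⁻¹.
Set 28.65·exp(−k·t) = 17 → t = ln(28.65/17)/k = 133300 s = 37.02 h.
Distance = v·t = 0.31·133300 = 41320 m = 41.32 km.

41.3 km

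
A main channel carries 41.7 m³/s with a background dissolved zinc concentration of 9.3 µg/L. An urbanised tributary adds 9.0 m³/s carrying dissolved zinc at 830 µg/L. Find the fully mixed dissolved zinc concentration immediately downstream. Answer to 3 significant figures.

155 µg/L

Conservation of mass: C = (41.70·9.300 + 9.000·830.0) / 50.70 = 7858/50.70 = 155.0 µg/L.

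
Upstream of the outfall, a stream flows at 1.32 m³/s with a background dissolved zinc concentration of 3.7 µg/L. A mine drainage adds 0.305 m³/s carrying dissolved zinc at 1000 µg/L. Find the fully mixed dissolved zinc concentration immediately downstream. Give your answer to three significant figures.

Mixed concentration C = ΣQC/ΣQ = (1.320·3.700 + 0.3050·1000) / 1.625 = 309.9/1.625 = 190.7 µg/L.

191 µg/L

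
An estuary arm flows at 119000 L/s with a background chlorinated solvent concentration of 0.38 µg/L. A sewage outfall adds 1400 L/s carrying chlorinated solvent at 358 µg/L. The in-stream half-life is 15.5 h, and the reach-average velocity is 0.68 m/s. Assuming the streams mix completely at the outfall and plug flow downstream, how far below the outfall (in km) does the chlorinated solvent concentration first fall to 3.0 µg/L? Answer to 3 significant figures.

22.7 km

Conservation of mass: C = (119000·0.3800 + 1400·358.0) / 120400 = 546400/120400 = 4.538 µg/L.
Half-life 15.5 h → k = ln 2 / 15.5 = 0.04472 h⁻¹ = 1.073 d⁻¹.
Set 4.538·exp(−k·t) = 3.0 → t = ln(4.538/3.0)/k = 33320 s = 9.257 h.
Distance = v·t = 0.68·33320 = 22660 m = 22.66 km.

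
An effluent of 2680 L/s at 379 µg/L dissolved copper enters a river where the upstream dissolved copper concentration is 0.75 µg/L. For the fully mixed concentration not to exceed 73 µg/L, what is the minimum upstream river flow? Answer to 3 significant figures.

Set C_mix = 73: (Q·0.7500 + 2680·379.0) / (Q + 2680) = 73
→ Q = 2680·(379.0 − 73)/(73 − 0.7500) = 11350 L/s.

11400 L/s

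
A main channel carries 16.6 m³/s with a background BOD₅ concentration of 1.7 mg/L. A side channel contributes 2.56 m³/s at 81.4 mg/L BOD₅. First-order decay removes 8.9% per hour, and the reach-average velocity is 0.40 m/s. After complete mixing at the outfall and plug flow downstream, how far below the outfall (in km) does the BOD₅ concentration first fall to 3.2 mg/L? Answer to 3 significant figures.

20.9 km

Mass balance: C = (16.60·1.700 + 2.560·81.40) / 19.16 = 236.6/19.16 = 12.35 mg/L.
8.9%/h lost → k = −ln(1 − 0.089) = 0.09321 h⁻¹.
Set 12.35·exp(−k·t) = 3.2 → t = ln(12.35/3.2)/k = 52150 s = 14.49 h.
Distance = v·t = 0.40·52150 = 20860 m = 20.86 km.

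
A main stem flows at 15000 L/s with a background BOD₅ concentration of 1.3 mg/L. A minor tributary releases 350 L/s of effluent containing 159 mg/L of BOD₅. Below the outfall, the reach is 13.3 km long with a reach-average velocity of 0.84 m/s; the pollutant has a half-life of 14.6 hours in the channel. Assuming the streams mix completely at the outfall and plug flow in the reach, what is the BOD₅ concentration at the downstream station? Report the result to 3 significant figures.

3.97 mg/L

Mixed concentration C = ΣQC/ΣQ = (15000·1.300 + 350.0·159.0) / 15350 = 75150/15350 = 4.896 mg/L.
Travel time t = 13.3·1000 / 0.84 = 15830 s = 4.398 h.
Half-life 14.6 h → k = ln 2 / 14.6 = 0.04748 h⁻¹ = 1.139 d⁻¹.
After decay, C = 4.896 × e^(−kt) = 4.896 × 0.8116 = 3.973 mg/L.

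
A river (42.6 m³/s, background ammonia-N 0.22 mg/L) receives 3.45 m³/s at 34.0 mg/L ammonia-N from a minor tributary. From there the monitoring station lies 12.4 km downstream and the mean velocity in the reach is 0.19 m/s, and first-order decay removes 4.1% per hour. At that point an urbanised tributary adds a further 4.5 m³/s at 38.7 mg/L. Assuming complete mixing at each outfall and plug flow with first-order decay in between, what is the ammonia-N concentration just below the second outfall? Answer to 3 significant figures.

Flow-weighted average: C = (42.60·0.2200 + 3.450·34.00) / 46.05 = 126.7/46.05 = 2.751 mg/L; combined flow 46.05 m³/s.
Travel time t = 12.4·1000 / 0.19 = 65260 s = 18.13 h.
4.1%/h lost → k = −ln(1 − 0.041) = 0.04186 h⁻¹.
Applying C = C₀e^(−kt): 2.751 × 0.4682 = 1.288 mg/L.
At the second outfall, C = (46.05·1.288 + 4.500·38.70) / (46.05 + 4.500) = 4.618 mg/L.

4.62 mg/L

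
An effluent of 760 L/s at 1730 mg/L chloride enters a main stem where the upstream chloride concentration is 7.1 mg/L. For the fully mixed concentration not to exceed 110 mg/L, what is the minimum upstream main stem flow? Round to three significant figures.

12000 L/s

Set C_mix = 110: (Q·7.100 + 760.0·1730) / (Q + 760.0) = 110
→ Q = 760.0·(1730 − 110)/(110 − 7.100) = 11970 L/s.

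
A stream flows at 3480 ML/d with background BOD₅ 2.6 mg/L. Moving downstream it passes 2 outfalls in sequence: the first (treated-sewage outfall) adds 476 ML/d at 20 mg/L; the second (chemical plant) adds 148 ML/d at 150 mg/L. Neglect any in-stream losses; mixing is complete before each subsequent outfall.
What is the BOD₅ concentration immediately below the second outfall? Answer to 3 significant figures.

Outfall 1: combined Q = 3956 ML/d; C = (3480·2.600 + 476.0·20.00)/3956 = 4.694 mg/L.
Outfall 2: combined Q = 4104 ML/d; C = (3956·4.694 + 148.0·150.0)/4104 = 9.934 mg/L.

9.93 mg/L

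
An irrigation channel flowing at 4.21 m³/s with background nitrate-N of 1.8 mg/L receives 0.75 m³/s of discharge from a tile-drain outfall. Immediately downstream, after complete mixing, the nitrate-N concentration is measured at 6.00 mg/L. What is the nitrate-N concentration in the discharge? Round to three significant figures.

29.6 mg/L

Mass balance: 4.210·1.800 + 0.7500·Cₑ = 4.960·6.000
→ Cₑ = (4.960·6.000 − 4.210·1.800) / 0.7500 = 29.58 mg/L.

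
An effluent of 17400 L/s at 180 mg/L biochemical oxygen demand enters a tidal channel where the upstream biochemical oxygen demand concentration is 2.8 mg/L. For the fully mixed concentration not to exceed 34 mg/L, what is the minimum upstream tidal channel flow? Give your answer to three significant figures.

Set C_mix = 34: (Q·2.800 + 17400·180.0) / (Q + 17400) = 34
→ Q = 17400·(180.0 − 34)/(34 − 2.800) = 81420 L/s.

81400 L/s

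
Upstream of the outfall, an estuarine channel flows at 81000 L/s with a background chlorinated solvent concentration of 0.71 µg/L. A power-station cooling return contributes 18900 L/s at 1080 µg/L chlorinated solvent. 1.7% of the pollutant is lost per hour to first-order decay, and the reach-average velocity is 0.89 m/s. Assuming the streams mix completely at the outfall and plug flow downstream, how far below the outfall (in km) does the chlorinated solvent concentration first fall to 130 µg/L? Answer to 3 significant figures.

85.0 km

Mixed concentration C = ΣQC/ΣQ = (81000·0.7100 + 18900·1080) / 99900 = 20470000/99900 = 204.9 µg/L.
1.7%/h lost → k = −ln(1 − 0.017) = 0.01715 h⁻¹.
Set 204.9·exp(−k·t) = 130 → t = ln(204.9/130)/k = 95530 s = 26.54 h.
Distance = v·t = 0.89·95530 = 85020 m = 85.02 km.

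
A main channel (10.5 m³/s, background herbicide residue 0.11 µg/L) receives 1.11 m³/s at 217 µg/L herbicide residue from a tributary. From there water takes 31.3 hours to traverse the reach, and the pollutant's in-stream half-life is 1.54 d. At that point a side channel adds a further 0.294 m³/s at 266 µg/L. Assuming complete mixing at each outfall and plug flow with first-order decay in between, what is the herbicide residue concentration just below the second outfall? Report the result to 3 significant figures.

Mass balance: C = (10.50·0.1100 + 1.110·217.0) / 11.61 = 242.0/11.61 = 20.85 µg/L; combined flow 11.61 m³/s.
Half-life 1.54 d → k = ln 2 / 1.54 = 0.4501 d⁻¹.
Decay over the reach: 20.85·exp(−kt) = 20.85·0.5560 = 11.59 µg/L.
Second outfall: C = (11.61·11.59 + 0.2940·266.0)/11.90 = 17.87 µg/L.

17.9 µg/L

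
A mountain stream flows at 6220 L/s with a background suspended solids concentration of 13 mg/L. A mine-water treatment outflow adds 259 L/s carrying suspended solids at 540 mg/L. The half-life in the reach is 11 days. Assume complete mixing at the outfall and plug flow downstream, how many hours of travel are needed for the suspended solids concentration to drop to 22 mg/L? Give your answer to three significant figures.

After mixing, C = (6220·13.00 + 259.0·540.0) / 6479 = 220700/6479 = 34.07 mg/L.
Half-life 11 d → k = ln 2 / 11 = 0.06301 d⁻¹.
34.07·exp(−k·t) = 22 → t = ln(34.07/22)/k = 599600 s = 166.5 h.

167 h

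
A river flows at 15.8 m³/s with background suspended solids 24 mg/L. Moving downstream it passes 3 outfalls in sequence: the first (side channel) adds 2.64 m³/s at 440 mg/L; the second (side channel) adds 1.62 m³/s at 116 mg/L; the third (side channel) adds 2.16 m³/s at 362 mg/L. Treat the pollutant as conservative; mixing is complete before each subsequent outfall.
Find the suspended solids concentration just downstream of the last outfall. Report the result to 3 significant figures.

Below outfall 1: Q → 18.44 m³/s, C = (15.80·24.00 + 2.640·440.0)/18.44 = 83.56 mg/L.
Below outfall 2: Q → 20.06 m³/s, C = (18.44·83.56 + 1.620·116.0)/20.06 = 86.18 mg/L.
Below outfall 3: Q → 22.22 m³/s, C = (20.06·86.18 + 2.160·362.0)/22.22 = 113.0 mg/L.

113 mg/L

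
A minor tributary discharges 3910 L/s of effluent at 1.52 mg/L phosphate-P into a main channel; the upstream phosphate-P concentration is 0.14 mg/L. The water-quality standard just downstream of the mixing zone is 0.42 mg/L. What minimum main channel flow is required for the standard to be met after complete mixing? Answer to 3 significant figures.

Set C_mix = 0.42: (Q·0.1400 + 3910·1.520) / (Q + 3910) = 0.42
→ Q = 3910·(1.520 − 0.42)/(0.42 − 0.1400) = 15360 L/s.

15400 L/s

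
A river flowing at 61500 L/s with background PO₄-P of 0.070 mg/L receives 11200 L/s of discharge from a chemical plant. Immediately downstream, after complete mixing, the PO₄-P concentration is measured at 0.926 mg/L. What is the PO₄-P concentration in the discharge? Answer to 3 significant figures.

Mass balance: 61500·0.07000 + 11200·Cₑ = 72700·0.9260
→ Cₑ = (72700·0.9260 − 61500·0.07000) / 11200 = 5.626 mg/L.

5.63 mg/L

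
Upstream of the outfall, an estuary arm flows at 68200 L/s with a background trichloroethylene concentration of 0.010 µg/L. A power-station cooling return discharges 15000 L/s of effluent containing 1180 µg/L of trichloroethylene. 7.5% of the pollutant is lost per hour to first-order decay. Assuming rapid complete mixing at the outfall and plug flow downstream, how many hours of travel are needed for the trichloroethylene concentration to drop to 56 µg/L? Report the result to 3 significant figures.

17.1 h

Mass balance: C = (68200·0.01000 + 15000·1180) / 83200 = 17700000/83200 = 212.7 µg/L.
7.5%/h lost → k = −ln(1 − 0.075) = 0.07796 h⁻¹.
212.7·exp(−k·t) = 56 → t = ln(212.7/56)/k = 61630 s = 17.12 h.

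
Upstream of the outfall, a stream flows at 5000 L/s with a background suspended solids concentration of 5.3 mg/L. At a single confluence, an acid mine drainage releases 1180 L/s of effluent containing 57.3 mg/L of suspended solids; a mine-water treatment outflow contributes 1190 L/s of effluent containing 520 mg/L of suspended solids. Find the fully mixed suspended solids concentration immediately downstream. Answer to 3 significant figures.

Conservation of mass: C = (5000·5.300 + 1180·57.30 + 1190·520.0) / 7370 = 712900/7370 = 96.73 mg/L.

96.7 mg/L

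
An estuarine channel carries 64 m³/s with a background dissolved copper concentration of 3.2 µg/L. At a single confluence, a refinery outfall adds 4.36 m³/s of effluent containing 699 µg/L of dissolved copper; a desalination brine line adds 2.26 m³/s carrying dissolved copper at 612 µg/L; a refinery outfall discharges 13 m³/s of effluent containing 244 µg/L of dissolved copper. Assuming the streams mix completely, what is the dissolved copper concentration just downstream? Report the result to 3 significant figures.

Conservation of mass: C = (64.00·3.200 + 4.360·699.0 + 2.260·612.0 + 13.00·244.0) / 83.62 = 7808/83.62 = 93.37 µg/L.

93.4 µg/L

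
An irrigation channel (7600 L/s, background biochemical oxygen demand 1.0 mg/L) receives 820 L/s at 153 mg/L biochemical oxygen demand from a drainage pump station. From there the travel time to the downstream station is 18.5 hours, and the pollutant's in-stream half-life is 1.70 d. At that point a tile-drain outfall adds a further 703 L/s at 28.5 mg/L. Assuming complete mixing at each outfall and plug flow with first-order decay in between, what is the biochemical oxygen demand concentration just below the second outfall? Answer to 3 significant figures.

12.8 mg/L

Mixed concentration C = ΣQC/ΣQ = (7600·1.000 + 820.0·153.0) / 8420 = 133100/8420 = 15.80 mg/L; combined flow 8420 L/s.
Half-life 1.70 d → k = ln 2 / 1.70 = 0.4077 d⁻¹.
Applying C = C₀e^(−kt): 15.80 × 0.7303 = 11.54 mg/L.
At the second outfall, C = (8420·11.54 + 703.0·28.50) / (8420 + 703.0) = 12.85 mg/L.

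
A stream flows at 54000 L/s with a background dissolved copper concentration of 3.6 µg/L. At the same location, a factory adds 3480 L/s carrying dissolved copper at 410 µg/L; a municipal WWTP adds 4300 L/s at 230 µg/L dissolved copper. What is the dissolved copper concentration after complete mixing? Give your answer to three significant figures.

Flow-weighted average: C = (54000·3.600 + 3480·410.0 + 4300·230.0) / 61780 = 2610000/61780 = 42.25 µg/L.

42.2 µg/L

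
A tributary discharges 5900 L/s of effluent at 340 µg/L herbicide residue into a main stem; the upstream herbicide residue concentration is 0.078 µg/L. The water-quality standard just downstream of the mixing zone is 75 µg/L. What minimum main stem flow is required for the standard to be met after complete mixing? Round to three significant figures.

Set C_mix = 75: (Q·0.07800 + 5900·340.0) / (Q + 5900) = 75
→ Q = 5900·(340.0 − 75)/(75 − 0.07800) = 20870 L/s.

20900 L/s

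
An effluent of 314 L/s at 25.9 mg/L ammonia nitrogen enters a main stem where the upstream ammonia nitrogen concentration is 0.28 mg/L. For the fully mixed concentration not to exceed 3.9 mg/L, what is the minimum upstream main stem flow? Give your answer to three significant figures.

1910 L/s

Set C_mix = 3.9: (Q·0.2800 + 314.0·25.90) / (Q + 314.0) = 3.9
→ Q = 314.0·(25.90 − 3.9)/(3.9 − 0.2800) = 1908 L/s.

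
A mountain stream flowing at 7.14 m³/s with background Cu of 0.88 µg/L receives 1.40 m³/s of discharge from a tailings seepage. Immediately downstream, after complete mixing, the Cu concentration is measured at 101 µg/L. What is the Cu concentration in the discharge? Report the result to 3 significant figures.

612 µg/L

Mass balance: 7.140·0.8800 + 1.400·Cₑ = 8.540·101.0
→ Cₑ = (8.540·101.0 − 7.140·0.8800) / 1.400 = 611.6 µg/L.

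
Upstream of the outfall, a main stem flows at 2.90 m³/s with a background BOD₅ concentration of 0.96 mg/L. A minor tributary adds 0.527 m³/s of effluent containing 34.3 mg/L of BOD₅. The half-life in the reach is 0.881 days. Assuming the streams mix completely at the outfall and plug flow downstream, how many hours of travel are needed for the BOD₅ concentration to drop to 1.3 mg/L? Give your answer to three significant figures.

47.1 h

Flow-weighted average: C = (2.900·0.9600 + 0.5270·34.30) / 3.427 = 20.86/3.427 = 6.087 mg/L.
Half-life 0.881 d → k = ln 2 / 0.881 = 0.7868 d⁻¹.
6.087·exp(−k·t) = 1.3 → t = ln(6.087/1.3)/k = 169500 s = 47.09 h.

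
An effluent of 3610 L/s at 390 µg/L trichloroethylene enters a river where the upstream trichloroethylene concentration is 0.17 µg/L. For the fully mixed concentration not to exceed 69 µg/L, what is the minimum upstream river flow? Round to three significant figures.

Set C_mix = 69: (Q·0.1700 + 3610·390.0) / (Q + 3610) = 69
→ Q = 3610·(390.0 − 69)/(69 − 0.1700) = 16840 L/s.

16800 L/s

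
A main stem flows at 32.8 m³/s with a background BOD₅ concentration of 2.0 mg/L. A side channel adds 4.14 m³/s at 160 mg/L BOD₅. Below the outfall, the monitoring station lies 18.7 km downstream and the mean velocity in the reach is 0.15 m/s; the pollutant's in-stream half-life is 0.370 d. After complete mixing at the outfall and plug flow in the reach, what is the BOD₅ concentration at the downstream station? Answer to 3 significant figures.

Mass balance: C = (32.80·2.000 + 4.140·160.0) / 36.94 = 728.0/36.94 = 19.71 mg/L.
Travel time t = 18.7·1000 / 0.15 = 124700 s = 34.63 h.
Half-life 0.370 d → k = ln 2 / 0.370 = 1.873 d⁻¹.
After decay, C = 19.71 × e^(−kt) = 19.71 × 0.06700 = 1.320 mg/L.

1.32 mg/L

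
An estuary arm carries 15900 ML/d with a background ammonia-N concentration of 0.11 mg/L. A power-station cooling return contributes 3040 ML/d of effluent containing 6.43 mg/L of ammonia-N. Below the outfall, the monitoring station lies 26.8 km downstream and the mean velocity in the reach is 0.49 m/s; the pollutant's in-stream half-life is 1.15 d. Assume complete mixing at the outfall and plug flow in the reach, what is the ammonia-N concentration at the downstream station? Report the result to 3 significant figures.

0.768 mg/L

After mixing, C = (15900·0.1100 + 3040·6.430) / 18940 = 21300/18940 = 1.124 mg/L.
Travel time t = 26.8·1000 / 0.49 = 54690 s = 15.19 h.
Half-life 1.15 d → k = ln 2 / 1.15 = 0.6027 d⁻¹.
Applying C = C₀e^(−kt): 1.124 × 0.6828 = 0.7677 mg/L.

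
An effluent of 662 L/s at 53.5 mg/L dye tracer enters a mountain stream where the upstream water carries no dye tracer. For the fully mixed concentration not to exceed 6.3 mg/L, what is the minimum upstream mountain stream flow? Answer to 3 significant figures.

Set C_mix = 6.3: (Q·0 + 662.0·53.50) / (Q + 662.0) = 6.3
→ Q = 662.0·(53.50 − 6.3)/(6.3 − 0) = 4960 L/s.

4960 L/s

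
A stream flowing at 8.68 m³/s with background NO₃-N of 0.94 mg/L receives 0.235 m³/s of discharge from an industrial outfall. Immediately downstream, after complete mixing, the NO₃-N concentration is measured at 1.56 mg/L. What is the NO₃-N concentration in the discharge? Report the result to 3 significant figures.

Mass balance: 8.680·0.9400 + 0.2350·Cₑ = 8.915·1.560
→ Cₑ = (8.915·1.560 − 8.680·0.9400) / 0.2350 = 24.46 mg/L.

24.5 mg/L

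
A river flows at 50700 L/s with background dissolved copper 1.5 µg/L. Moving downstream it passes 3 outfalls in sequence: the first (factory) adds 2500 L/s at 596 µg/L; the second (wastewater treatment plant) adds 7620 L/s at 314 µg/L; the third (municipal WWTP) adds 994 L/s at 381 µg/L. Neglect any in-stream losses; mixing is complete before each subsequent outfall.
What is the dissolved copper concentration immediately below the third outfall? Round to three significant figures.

After outfall 1: Q = 50700 + 2500 = 53200 L/s; C = (50700·1.500 + 2500·596.0)/53200 = 29.44 µg/L.
After outfall 2: Q = 53200 + 7620 = 60820 L/s; C = (53200·29.44 + 7620·314.0)/60820 = 65.09 µg/L.
After outfall 3: Q = 60820 + 994.0 = 61810 L/s; C = (60820·65.09 + 994.0·381.0)/61810 = 70.17 µg/L.

70.2 µg/L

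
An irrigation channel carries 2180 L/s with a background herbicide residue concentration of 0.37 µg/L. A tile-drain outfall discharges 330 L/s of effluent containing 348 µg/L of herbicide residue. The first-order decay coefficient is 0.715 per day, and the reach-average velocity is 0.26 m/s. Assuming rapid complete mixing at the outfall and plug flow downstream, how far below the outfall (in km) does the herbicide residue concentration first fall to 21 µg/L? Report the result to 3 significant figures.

Conservation of mass: C = (2180·0.3700 + 330.0·348.0) / 2510 = 115600/2510 = 46.07 µg/L.
Set 46.07·exp(−k·t) = 21 → t = ln(46.07/21)/k = 94950 s = 26.37 h.
Distance = v·t = 0.26·94950 = 24690 m = 24.69 km.

24.7 km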